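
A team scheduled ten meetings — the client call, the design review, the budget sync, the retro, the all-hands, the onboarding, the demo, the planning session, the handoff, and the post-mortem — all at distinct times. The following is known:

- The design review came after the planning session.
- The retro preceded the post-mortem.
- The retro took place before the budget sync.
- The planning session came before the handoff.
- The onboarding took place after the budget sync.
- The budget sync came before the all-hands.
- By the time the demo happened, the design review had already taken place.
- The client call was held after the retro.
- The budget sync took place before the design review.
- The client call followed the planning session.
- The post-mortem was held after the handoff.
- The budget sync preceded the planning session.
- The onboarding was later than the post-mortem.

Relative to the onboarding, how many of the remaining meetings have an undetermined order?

Forced before the onboarding: the budget sync, the handoff, the planning session, the post-mortem, and the retro.
That leaves the all-hands, the client call, the demo, and the design review with no forced order relative to the onboarding — 4.

4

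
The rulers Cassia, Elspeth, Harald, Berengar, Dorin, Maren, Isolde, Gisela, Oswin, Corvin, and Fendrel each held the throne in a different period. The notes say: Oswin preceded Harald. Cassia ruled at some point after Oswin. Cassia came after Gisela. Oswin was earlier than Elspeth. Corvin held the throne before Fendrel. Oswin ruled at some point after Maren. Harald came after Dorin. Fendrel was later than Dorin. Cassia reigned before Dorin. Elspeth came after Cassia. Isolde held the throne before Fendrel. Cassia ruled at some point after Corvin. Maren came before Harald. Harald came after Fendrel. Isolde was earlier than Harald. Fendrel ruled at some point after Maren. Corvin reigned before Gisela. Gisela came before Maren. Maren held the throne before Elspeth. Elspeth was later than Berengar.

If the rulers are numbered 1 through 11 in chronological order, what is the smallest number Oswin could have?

4

Corvin, Gisela, and Maren must all come before Oswin — 3 forced predecessors.
Nothing else is forced ahead of Oswin, so their earliest slot is position 3 + 1 = 4.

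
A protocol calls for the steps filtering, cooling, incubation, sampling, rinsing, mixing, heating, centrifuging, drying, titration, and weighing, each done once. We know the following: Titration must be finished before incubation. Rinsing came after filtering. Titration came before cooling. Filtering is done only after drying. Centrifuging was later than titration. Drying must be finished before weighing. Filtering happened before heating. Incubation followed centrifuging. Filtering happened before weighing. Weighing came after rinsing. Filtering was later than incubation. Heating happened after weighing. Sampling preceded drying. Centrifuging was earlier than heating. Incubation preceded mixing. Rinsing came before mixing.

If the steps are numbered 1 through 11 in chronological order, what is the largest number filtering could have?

Filtering must come before heating, mixing, rinsing, and weighing — 4 steps forced after it.
Everything else can be placed before filtering in some valid order, so filtering can sit as late as position 11 − 4 = 7.

7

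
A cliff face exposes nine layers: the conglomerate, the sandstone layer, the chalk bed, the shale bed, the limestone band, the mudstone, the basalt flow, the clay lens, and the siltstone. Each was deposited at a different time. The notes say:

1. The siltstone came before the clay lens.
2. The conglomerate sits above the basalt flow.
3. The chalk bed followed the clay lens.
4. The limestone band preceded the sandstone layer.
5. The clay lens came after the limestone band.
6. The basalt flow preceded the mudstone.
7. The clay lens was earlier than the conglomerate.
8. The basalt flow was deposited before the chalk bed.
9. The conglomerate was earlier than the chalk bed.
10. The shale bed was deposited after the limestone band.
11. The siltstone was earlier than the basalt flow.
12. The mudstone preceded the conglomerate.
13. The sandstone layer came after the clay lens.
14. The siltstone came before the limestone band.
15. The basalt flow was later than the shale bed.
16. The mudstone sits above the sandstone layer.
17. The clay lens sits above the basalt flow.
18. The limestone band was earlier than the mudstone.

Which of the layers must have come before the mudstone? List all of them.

the basalt flow, the clay lens, the limestone band, the sandstone layer, the shale bed, the siltstone

Directly stated before the mudstone: the basalt flow, the limestone band, and the sandstone layer.
The clay lens reaches the mudstone via the clay lens → the sandstone layer → the mudstone.
The shale bed reaches the mudstone via the shale bed → the basalt flow → the mudstone.
The siltstone reaches the mudstone via the siltstone → the limestone band → the mudstone.
No chain forces the conglomerate (or any of the others) ahead of the mudstone.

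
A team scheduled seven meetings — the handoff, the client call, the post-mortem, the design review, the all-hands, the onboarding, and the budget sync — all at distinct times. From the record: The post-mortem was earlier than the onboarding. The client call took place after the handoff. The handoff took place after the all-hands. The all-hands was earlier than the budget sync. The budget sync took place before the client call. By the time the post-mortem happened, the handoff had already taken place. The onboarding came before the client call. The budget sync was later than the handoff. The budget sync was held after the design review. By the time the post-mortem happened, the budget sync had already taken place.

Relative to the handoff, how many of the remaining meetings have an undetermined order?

Forced before the handoff: the all-hands; forced after the handoff: the budget sync, the client call, the onboarding, and the post-mortem.
That leaves the design review with no forced order relative to the handoff — 1.

1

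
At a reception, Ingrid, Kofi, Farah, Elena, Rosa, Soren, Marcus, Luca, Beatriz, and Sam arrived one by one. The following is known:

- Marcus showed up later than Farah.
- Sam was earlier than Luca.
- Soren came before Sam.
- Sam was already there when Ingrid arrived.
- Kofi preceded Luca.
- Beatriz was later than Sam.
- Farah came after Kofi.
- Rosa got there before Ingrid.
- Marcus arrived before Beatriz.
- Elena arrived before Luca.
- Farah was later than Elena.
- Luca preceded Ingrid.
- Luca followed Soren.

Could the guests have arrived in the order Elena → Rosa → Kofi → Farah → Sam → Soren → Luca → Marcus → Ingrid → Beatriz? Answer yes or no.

no

The constraints require Soren before Sam, but in the proposed sequence Sam appears ahead of Soren. That one violation is enough.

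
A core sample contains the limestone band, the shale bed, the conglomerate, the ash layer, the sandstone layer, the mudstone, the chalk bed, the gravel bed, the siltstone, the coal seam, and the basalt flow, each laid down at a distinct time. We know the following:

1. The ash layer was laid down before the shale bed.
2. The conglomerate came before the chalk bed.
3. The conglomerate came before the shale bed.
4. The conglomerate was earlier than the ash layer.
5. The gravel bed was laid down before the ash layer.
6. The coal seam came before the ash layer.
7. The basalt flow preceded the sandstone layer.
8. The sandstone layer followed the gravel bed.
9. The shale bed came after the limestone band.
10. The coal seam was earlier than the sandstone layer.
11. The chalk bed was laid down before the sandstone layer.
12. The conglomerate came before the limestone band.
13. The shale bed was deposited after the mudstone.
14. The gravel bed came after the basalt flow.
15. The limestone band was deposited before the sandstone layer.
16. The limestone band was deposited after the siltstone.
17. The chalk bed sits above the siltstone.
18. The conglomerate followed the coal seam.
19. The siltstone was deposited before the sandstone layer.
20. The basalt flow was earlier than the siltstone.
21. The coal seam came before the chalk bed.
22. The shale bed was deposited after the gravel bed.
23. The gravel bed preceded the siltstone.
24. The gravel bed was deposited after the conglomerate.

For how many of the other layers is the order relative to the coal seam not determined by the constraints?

2

Forced after the coal seam: the ash layer, the chalk bed, the conglomerate, the gravel bed, the limestone band, the sandstone layer, the shale bed, and the siltstone.
That leaves the basalt flow and the mudstone with no forced order relative to the coal seam — 2.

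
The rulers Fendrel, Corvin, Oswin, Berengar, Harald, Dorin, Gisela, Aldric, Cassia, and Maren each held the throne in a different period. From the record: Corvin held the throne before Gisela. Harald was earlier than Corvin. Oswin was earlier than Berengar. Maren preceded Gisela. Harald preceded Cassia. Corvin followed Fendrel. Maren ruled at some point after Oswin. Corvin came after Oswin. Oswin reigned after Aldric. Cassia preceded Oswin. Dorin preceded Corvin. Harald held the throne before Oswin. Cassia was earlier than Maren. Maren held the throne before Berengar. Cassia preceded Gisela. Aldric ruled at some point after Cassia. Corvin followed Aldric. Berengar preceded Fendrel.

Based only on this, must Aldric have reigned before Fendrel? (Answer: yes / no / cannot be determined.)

yes

Chain the constraints: Aldric → Oswin → Berengar → Fendrel. Each link is directly stated, so Aldric comes before Fendrel.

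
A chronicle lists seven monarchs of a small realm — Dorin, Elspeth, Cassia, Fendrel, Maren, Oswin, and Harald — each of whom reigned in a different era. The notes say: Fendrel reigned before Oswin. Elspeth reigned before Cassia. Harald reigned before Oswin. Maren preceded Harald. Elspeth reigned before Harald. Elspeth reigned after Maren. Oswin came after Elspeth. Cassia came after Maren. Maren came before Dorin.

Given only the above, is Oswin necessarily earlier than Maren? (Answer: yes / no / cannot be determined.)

no

Tracing the constraints gives Maren → Harald → Oswin, so Maren must come before Oswin.
That means Oswin cannot be before Maren.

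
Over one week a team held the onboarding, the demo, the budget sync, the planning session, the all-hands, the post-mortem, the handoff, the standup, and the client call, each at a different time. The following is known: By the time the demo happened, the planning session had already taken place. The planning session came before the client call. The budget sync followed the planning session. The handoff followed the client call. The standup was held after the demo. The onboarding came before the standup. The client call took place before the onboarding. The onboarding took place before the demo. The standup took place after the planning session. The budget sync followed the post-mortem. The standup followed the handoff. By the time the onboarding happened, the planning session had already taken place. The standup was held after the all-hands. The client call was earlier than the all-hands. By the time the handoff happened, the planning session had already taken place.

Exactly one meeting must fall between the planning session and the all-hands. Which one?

the client call

Tracing the constraints gives the planning session → the client call → the all-hands, so the client call sits after the planning session and before the all-hands.
No other meeting is forced both after the planning session and before the all-hands.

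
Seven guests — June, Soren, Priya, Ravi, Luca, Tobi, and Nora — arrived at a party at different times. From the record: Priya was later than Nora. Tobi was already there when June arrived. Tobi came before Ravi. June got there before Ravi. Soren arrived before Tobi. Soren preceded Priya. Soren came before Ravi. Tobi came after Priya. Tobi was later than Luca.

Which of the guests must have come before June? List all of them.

Directly stated before June: Tobi.
Luca reaches June via Luca → Tobi → June.
Nora reaches June via Nora → Priya → Tobi → June.
Priya reaches June via Priya → Tobi → June.
Likewise Soren reaches June by chaining the stated constraints.

Luca, Nora, Priya, Soren, Tobi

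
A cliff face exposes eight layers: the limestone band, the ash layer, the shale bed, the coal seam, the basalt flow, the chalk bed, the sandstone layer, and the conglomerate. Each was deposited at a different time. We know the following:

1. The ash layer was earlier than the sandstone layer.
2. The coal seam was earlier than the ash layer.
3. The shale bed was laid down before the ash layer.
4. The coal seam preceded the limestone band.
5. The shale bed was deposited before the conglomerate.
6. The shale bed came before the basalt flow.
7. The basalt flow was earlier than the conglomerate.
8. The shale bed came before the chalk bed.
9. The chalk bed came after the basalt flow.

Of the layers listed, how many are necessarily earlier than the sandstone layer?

3

Directly stated before the sandstone layer: the ash layer.
The coal seam reaches the sandstone layer via the coal seam → the ash layer → the sandstone layer.
The shale bed reaches the sandstone layer via the shale bed → the ash layer → the sandstone layer.
That's the ash layer, the coal seam, and the shale bed — 3 in all.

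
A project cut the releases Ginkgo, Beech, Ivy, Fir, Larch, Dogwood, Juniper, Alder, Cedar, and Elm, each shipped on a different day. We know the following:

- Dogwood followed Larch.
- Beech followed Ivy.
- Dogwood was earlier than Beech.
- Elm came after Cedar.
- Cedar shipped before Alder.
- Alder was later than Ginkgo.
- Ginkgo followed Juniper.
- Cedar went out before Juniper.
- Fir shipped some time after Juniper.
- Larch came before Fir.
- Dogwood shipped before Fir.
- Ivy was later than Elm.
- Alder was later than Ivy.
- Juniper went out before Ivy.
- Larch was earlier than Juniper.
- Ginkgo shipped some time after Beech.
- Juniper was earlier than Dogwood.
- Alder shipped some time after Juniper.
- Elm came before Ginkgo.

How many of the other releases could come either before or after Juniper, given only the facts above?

1

Forced before Juniper: Cedar and Larch; forced after Juniper: Alder, Beech, Dogwood, Fir, Ginkgo, and Ivy.
That leaves Elm with no forced order relative to Juniper — 1.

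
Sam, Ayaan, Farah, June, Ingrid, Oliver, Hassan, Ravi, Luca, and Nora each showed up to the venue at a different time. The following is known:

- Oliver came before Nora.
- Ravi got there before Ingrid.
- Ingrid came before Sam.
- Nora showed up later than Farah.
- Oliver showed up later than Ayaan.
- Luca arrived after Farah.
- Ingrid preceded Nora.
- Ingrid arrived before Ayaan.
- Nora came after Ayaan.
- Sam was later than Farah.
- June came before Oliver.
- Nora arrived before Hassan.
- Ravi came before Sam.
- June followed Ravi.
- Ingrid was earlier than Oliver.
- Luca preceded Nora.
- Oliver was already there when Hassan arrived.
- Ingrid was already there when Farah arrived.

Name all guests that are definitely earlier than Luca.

Directly stated before Luca: Farah.
Ingrid reaches Luca via Ingrid → Farah → Luca.
Ravi reaches Luca via Ravi → Ingrid → Farah → Luca.
No chain forces Ayaan (or any of the others) ahead of Luca.

Farah, Ingrid, Ravi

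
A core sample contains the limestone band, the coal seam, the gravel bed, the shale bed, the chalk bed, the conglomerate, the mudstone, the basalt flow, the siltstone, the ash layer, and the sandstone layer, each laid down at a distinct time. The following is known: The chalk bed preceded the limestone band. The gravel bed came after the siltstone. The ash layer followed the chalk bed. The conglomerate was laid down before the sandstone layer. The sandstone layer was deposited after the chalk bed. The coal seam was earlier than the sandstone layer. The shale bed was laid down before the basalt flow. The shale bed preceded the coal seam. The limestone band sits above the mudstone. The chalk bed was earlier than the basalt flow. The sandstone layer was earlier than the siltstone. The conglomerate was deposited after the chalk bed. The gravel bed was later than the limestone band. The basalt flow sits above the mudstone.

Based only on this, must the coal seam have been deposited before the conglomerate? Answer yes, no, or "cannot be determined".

No chain of stated constraints runs from the coal seam to the conglomerate, and none runs from the conglomerate to the coal seam either.
So the relative order of the coal seam and the conglomerate is not fixed by the given facts.

cannot be determined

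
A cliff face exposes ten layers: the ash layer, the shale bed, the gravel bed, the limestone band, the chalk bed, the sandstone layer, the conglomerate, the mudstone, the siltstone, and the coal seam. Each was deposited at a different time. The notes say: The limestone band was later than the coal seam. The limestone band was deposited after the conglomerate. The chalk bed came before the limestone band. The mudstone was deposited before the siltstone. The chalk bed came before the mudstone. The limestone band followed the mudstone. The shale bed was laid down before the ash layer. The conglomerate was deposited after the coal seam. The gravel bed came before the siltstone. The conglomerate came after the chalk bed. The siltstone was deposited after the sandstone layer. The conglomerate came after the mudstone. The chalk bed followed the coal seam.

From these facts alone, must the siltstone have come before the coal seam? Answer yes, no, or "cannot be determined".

no

Tracing the constraints gives the coal seam → the chalk bed → the mudstone → the siltstone, so the coal seam must come before the siltstone.
That means the siltstone cannot be before the coal seam.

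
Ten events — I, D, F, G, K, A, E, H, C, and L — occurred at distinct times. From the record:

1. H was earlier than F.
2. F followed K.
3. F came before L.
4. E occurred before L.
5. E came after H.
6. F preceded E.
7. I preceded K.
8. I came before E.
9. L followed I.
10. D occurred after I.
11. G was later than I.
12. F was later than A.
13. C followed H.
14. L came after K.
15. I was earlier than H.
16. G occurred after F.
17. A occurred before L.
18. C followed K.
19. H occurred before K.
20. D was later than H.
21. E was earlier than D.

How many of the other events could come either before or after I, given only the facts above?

1

Forced after I: C, D, E, F, G, H, K, and L.
That leaves A with no forced order relative to I — 1.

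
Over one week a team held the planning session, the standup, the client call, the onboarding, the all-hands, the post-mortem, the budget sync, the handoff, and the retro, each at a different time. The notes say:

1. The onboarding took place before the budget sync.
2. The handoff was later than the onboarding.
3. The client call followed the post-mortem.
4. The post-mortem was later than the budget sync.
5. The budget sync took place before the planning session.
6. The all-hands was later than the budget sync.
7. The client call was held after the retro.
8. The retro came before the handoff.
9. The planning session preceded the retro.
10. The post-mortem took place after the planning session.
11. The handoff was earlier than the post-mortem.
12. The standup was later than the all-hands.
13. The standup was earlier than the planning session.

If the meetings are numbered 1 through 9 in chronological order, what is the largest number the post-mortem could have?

The post-mortem must come before the client call — 1 meeting forced after it.
Everything else can be placed before the post-mortem in some valid order, so the post-mortem can sit as late as position 9 − 1 = 8.

8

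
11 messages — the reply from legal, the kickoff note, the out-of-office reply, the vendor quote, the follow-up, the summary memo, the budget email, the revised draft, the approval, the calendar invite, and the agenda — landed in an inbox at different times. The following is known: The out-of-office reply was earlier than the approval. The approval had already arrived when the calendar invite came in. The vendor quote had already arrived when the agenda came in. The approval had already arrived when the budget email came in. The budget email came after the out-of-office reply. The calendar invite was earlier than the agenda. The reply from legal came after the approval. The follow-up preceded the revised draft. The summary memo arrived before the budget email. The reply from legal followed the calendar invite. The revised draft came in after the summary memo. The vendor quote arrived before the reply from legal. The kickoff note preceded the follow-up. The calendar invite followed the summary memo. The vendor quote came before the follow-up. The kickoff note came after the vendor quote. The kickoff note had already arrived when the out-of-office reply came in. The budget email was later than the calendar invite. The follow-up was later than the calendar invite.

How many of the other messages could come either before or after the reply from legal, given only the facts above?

Forced before the reply from legal: the approval, the calendar invite, the kickoff note, the out-of-office reply, the summary memo, and the vendor quote.
That leaves the agenda, the budget email, the follow-up, and the revised draft with no forced order relative to the reply from legal — 4.

4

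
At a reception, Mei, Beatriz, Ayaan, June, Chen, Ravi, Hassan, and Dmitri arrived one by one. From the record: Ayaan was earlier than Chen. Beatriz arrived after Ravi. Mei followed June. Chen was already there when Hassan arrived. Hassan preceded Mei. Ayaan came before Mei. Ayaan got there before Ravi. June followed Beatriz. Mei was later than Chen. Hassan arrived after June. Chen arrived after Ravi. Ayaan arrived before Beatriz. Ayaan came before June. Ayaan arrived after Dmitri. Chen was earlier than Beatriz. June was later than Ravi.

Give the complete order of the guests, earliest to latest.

Dmitri, Ayaan, Ravi, Chen, Beatriz, June, Hassan, Mei

The constraints fix every adjacent pair, so only one ordering works:
Dmitri → Ayaan → Ravi → Chen → Beatriz → June → Hassan → Mei.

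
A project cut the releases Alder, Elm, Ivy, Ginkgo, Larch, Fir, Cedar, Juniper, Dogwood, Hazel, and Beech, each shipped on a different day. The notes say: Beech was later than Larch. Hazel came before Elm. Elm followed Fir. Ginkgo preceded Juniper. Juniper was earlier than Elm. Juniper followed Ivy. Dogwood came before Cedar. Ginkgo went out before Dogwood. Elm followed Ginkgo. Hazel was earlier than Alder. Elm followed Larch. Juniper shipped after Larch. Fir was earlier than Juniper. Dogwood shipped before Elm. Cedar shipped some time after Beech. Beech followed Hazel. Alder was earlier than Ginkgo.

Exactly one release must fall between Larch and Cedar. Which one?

Beech

Tracing the constraints gives Larch → Beech → Cedar, so Beech sits after Larch and before Cedar.
No other release is forced both after Larch and before Cedar.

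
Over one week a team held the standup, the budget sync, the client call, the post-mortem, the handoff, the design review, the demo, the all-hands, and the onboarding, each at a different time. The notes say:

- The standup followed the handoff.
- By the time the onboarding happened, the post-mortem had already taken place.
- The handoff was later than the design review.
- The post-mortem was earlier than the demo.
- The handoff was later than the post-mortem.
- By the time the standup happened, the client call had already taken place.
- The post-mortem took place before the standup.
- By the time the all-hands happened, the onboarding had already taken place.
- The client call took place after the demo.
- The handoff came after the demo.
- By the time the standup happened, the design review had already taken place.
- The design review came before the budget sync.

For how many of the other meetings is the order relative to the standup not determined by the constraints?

Forced before the standup: the client call, the demo, the design review, the handoff, and the post-mortem.
That leaves the all-hands, the budget sync, and the onboarding with no forced order relative to the standup — 3.

3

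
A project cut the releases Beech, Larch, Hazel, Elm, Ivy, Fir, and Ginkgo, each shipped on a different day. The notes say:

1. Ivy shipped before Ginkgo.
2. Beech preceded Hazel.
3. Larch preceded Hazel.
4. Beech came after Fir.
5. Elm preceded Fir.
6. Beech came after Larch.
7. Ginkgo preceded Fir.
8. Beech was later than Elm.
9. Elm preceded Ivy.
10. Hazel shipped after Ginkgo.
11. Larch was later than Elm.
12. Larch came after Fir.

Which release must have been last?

Every other release has a chain of constraints placing it before Hazel, so Hazel is last.

Hazel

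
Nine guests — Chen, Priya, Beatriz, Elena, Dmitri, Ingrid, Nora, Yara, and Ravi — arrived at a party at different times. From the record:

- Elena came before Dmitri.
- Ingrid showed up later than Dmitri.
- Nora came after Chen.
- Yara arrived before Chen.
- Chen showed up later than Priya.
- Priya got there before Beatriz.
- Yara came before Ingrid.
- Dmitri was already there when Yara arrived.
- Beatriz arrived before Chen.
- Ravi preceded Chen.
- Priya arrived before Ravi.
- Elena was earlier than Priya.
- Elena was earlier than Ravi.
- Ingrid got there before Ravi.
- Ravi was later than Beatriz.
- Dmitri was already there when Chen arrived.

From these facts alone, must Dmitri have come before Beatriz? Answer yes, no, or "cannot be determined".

cannot be determined

No chain of stated constraints runs from Dmitri to Beatriz, and none runs from Beatriz to Dmitri either.
So the relative order of Dmitri and Beatriz is not fixed by the given facts.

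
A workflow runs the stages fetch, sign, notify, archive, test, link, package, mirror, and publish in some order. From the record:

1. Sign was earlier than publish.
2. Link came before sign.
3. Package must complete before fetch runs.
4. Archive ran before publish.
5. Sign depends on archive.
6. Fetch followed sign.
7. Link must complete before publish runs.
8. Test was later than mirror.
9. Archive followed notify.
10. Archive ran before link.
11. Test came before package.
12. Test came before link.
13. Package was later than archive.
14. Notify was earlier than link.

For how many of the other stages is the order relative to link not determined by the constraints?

Forced before link: archive, mirror, notify, and test; forced after link: fetch, publish, and sign.
That leaves package with no forced order relative to link — 1.

1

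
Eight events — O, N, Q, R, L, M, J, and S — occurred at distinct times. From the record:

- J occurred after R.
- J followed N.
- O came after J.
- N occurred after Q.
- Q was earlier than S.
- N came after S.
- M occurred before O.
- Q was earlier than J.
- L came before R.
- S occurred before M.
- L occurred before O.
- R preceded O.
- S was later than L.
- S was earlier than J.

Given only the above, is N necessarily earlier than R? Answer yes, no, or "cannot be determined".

No chain of stated constraints runs from N to R, and none runs from R to N either.
So the relative order of N and R is not fixed by the given facts.

cannot be determined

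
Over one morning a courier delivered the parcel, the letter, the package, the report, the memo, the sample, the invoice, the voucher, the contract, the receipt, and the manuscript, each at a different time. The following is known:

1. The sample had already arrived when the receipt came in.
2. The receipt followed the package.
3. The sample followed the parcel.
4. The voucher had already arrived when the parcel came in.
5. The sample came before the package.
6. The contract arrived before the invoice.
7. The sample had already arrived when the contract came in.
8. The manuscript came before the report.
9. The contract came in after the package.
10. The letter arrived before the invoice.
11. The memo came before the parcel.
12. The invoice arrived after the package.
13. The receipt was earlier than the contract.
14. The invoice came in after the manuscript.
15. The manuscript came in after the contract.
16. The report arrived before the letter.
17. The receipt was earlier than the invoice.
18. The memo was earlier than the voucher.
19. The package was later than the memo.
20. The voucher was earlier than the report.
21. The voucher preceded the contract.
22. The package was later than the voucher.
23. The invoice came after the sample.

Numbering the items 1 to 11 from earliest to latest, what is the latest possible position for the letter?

10

The letter must come before the invoice — 1 item forced after it.
Everything else can be placed before the letter in some valid order, so the letter can sit as late as position 11 − 1 = 10.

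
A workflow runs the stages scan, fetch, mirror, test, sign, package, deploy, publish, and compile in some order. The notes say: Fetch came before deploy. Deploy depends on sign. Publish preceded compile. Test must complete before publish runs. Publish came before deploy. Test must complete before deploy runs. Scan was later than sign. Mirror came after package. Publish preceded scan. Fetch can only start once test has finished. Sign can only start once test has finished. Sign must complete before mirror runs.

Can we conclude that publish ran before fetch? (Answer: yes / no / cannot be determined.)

No chain of stated constraints runs from publish to fetch, and none runs from fetch to publish either.
So the relative order of publish and fetch is not fixed by the given facts.

cannot be determined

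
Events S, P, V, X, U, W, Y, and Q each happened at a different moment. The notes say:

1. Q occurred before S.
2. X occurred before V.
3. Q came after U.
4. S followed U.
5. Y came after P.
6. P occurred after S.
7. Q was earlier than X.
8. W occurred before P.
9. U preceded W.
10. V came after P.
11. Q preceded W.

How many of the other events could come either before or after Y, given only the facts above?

2

Forced before Y: P, Q, S, U, and W.
That leaves V and X with no forced order relative to Y — 2.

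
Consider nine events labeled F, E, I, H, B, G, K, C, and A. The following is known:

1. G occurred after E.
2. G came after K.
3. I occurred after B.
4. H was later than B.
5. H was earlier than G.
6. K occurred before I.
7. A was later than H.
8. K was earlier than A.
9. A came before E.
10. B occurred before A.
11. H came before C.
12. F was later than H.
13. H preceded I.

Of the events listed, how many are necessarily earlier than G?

5

Directly stated before G: E, H, and K.
A reaches G via A → E → G.
B reaches G via B → H → G.
No chain forces F (or any of the others) ahead of G.
That's A, B, E, H, and K — 5 in all.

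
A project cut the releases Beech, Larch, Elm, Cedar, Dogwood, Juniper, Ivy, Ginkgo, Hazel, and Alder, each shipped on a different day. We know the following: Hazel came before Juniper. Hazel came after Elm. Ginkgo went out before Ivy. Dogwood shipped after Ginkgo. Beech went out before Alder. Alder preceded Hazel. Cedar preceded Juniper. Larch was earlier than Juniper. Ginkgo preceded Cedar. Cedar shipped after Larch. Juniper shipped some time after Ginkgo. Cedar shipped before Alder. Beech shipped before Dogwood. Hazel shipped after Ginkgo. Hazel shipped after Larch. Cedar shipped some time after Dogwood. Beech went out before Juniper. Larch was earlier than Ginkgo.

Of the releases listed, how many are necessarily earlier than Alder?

Directly stated before Alder: Beech and Cedar.
Dogwood reaches Alder via Dogwood → Cedar → Alder.
Ginkgo reaches Alder via Ginkgo → Cedar → Alder.
Larch reaches Alder via Larch → Cedar → Alder.
That's Beech, Cedar, Dogwood, Ginkgo, and Larch — 5 in all.

5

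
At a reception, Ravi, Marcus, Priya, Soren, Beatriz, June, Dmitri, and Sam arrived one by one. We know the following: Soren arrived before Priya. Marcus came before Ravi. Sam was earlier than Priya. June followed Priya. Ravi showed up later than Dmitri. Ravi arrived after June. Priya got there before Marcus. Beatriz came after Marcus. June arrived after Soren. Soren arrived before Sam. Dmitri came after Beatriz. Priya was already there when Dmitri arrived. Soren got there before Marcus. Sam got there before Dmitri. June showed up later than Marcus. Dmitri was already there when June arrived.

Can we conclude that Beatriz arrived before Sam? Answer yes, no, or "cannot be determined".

Tracing the constraints gives Sam → Priya → Marcus → Beatriz, so Sam must come before Beatriz.
That means Beatriz cannot be before Sam.

no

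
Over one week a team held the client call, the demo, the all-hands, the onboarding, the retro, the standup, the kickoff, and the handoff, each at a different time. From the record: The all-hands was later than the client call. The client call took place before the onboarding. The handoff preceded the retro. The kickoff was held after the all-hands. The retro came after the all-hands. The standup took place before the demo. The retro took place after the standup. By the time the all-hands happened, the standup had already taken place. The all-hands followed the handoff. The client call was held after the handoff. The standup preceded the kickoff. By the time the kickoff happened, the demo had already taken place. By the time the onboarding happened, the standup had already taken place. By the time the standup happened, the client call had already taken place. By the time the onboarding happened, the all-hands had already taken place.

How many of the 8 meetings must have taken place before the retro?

Directly stated before the retro: the all-hands, the handoff, and the standup.
The client call reaches the retro via the client call → the all-hands → the retro.
No chain forces the onboarding (or any of the others) ahead of the retro.
That's the all-hands, the client call, the handoff, and the standup — 4 in all.

4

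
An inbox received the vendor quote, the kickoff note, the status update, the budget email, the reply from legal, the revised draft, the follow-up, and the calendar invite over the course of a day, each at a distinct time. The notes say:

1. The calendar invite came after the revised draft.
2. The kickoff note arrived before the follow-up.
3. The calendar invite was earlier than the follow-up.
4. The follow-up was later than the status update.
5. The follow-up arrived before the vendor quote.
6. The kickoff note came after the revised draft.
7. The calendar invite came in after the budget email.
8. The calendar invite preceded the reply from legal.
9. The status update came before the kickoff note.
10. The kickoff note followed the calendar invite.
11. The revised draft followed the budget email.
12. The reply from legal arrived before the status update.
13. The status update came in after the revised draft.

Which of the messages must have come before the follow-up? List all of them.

Directly stated before the follow-up: the calendar invite, the kickoff note, and the status update.
The budget email reaches the follow-up via the budget email → the calendar invite → the follow-up.
The reply from legal reaches the follow-up via the reply from legal → the status update → the follow-up.
The revised draft reaches the follow-up via the revised draft → the kickoff note → the follow-up.

the budget email, the calendar invite, the kickoff note, the reply from legal, the revised draft, the status update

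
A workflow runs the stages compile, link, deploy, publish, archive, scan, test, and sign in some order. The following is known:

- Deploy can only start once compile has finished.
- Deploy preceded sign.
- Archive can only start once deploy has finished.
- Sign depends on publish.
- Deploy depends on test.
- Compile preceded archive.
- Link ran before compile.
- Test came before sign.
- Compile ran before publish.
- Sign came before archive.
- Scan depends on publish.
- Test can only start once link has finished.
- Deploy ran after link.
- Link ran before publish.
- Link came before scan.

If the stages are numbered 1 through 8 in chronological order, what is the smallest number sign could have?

Compile, deploy, link, publish, and test must all come before sign — 5 forced predecessors.
Nothing else is forced ahead of sign, so its earliest slot is position 5 + 1 = 6.

6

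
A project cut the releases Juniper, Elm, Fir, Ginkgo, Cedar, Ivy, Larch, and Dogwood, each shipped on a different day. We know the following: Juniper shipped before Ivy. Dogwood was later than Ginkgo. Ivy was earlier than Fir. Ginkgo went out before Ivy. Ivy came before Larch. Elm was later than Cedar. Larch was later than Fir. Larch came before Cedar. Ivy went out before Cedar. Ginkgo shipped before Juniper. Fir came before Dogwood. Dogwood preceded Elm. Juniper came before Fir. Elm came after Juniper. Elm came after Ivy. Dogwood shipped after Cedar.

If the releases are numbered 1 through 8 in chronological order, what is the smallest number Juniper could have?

Ginkgo must come before Juniper — 1 forced predecessor.
Nothing else is forced ahead of Juniper, so its earliest slot is position 1 + 1 = 2.

2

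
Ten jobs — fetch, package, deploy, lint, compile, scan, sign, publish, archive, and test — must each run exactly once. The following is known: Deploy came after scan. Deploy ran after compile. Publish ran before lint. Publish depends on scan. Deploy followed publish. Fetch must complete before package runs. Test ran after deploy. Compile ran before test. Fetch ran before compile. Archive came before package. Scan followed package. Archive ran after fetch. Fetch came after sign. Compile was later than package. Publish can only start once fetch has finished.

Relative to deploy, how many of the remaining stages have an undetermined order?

Forced before deploy: archive, compile, fetch, package, publish, scan, and sign; forced after deploy: test.
That leaves lint with no forced order relative to deploy — 1.

1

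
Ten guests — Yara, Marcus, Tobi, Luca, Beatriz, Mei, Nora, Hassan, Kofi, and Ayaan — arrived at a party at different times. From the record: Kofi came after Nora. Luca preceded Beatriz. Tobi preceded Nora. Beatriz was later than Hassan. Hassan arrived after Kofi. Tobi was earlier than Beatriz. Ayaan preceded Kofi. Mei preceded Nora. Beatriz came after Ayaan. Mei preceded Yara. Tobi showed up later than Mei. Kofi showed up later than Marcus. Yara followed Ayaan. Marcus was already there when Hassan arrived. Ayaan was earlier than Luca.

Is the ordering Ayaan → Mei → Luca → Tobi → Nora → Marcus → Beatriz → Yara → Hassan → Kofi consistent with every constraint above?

no

The constraints require Hassan before Beatriz, but in the proposed sequence Beatriz appears ahead of Hassan. That one violation is enough.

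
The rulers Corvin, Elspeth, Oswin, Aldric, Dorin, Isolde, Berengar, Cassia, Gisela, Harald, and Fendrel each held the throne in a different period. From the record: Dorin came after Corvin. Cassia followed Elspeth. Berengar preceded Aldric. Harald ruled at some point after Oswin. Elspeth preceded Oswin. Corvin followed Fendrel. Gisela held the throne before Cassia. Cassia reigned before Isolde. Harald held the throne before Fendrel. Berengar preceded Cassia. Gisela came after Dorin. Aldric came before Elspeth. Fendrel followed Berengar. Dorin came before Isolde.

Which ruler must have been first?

Berengar has a chain of constraints placing them before every other ruler, so Berengar must be first.

Berengar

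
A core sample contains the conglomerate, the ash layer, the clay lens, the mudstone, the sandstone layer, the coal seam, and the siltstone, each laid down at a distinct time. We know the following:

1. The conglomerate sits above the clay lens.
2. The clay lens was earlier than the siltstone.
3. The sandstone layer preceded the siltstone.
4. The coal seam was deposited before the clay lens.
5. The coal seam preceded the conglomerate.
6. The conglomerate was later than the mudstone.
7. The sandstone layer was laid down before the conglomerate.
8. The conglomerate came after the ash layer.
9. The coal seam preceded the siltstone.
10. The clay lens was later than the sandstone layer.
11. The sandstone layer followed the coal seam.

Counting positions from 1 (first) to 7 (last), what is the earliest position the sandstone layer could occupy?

The coal seam must come before the sandstone layer — 1 forced predecessor.
Nothing else is forced ahead of the sandstone layer, so its earliest slot is position 1 + 1 = 2.

2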